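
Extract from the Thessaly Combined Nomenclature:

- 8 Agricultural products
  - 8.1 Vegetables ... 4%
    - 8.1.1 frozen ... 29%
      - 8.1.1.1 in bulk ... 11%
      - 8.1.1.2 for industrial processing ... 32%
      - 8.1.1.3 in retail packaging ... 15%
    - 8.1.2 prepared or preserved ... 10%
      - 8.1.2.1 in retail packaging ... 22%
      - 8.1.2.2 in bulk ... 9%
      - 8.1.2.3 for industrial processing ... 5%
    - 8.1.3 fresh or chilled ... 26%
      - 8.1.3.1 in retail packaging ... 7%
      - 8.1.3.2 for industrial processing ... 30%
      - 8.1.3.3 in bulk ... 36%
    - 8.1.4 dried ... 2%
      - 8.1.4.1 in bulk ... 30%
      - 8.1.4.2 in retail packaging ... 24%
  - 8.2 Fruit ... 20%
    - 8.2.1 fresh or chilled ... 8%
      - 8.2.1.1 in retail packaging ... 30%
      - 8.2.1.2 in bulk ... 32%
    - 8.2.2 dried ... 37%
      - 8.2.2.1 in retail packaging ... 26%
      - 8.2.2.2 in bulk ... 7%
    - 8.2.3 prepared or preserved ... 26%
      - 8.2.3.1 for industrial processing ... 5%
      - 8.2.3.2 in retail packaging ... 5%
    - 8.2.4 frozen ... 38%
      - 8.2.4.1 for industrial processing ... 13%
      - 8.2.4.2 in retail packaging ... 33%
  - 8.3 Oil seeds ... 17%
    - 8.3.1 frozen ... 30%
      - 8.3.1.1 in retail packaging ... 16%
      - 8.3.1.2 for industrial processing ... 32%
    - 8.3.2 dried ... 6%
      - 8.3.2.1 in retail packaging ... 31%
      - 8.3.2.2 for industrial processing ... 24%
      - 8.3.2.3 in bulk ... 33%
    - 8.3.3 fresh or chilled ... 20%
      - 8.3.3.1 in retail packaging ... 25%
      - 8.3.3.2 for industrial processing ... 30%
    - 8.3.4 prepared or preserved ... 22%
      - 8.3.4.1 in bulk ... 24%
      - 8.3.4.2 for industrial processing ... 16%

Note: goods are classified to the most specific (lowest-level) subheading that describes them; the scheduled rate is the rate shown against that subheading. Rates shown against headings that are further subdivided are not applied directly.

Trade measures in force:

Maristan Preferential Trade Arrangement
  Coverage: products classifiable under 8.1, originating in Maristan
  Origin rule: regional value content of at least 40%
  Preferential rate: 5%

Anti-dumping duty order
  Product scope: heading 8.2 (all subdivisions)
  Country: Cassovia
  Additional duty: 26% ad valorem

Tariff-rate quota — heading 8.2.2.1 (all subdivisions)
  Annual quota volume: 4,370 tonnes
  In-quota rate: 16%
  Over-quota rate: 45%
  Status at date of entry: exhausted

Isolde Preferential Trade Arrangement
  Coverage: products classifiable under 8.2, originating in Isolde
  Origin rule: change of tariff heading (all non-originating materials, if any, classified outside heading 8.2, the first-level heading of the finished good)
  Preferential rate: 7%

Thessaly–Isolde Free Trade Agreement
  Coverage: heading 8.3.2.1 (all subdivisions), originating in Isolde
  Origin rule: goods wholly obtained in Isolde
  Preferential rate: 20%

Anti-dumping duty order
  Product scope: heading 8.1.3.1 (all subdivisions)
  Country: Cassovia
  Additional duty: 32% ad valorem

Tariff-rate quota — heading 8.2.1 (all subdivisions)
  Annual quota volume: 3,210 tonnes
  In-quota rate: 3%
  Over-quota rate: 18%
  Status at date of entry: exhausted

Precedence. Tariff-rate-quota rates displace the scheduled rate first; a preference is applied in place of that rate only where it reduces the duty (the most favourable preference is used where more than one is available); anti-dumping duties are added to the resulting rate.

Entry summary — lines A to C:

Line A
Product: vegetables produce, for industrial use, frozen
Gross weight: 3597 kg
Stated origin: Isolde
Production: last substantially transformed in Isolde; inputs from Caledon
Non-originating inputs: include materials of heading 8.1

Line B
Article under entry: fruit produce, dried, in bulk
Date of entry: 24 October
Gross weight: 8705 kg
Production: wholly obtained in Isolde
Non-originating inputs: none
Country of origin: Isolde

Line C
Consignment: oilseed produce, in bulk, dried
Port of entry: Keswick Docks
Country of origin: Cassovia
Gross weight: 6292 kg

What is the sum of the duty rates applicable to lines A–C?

Line A: vegetables → 8.1; frozen → 8.1.1; for industrial use → 8.1.1.2. Scheduled 32%. Isolde agreement on 8.2: 8.1.1.2 not covered; Isolde agreement on 8.3.2.1: 8.1.1.2 not covered. → 32%.
Line B: fruit → 8.2; dried → 8.2.2; in bulk → 8.2.2.2. Scheduled 7%. Isolde agreement on 8.2: CTH met → 7% available; Isolde agreement on 8.3.2.1: 8.2.2.2 not covered; preference 7% not lower than 7% → no reduction. → 7%.
Line C: oilseed → 8.3; dried → 8.3.2; in bulk → 8.3.2.3. Scheduled 33%. No special measure applies. → 33%.
Sum: 32% + 7% + 33% = 72%.

72%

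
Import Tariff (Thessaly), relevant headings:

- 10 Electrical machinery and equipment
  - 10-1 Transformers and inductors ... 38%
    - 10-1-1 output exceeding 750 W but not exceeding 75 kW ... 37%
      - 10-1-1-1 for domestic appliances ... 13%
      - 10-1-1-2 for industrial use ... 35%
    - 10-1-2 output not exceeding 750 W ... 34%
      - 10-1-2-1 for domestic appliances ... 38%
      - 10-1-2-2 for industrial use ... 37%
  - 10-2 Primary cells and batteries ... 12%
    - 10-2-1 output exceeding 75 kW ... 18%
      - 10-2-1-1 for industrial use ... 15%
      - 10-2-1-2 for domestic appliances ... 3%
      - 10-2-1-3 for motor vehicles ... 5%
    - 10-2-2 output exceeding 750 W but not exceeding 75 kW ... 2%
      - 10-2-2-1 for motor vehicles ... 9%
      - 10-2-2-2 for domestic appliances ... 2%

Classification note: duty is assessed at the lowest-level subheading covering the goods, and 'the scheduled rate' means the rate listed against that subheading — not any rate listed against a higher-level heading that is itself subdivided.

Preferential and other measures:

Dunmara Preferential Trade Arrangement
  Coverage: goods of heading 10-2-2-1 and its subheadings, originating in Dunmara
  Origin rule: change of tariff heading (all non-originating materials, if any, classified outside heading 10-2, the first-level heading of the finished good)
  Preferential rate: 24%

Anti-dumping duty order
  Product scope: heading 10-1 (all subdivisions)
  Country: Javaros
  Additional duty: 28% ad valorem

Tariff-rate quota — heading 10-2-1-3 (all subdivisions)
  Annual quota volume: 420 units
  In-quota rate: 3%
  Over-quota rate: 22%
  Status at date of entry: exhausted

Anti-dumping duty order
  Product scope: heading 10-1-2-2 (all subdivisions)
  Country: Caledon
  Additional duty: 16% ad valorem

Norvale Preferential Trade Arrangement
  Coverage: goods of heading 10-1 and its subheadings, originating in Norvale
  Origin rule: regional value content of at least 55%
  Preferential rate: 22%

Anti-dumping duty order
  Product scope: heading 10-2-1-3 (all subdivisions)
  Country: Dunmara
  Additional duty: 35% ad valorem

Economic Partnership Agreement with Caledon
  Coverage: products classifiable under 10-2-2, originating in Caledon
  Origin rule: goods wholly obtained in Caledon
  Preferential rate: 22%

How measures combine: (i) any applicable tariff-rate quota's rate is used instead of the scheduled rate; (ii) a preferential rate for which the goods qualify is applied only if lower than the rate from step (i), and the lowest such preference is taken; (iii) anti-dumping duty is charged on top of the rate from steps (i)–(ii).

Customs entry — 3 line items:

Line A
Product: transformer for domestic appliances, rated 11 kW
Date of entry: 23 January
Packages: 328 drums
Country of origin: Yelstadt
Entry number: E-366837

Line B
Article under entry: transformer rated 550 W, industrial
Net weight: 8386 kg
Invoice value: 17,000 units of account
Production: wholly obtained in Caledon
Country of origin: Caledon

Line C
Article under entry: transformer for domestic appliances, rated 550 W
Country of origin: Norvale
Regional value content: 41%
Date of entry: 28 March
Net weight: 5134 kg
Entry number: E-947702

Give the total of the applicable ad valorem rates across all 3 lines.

104%

Line A: transformer → 10-1; rated 11 kW → 10-1-1; for domestic appliances → 10-1-1-1. Scheduled 13%. No special measure applies. → 13%.
Line B: transformer → 10-1; rated 550 W → 10-1-2; industrial → 10-1-2-2. Scheduled 37%. Caledon agreement on 10-2-2: 10-1-2-2 not covered; anti-dumping (Caledon, 10-1-2-2): +16%; total 37% + 16% = 53%. → 53%.
Line C: transformer → 10-1; rated 550 W → 10-1-2; for domestic appliances → 10-1-2-1. Scheduled 38%. Norvale agreement on 10-1: RVC < 55%. → 38%.
Sum: 13% + 53% + 38% = 104%.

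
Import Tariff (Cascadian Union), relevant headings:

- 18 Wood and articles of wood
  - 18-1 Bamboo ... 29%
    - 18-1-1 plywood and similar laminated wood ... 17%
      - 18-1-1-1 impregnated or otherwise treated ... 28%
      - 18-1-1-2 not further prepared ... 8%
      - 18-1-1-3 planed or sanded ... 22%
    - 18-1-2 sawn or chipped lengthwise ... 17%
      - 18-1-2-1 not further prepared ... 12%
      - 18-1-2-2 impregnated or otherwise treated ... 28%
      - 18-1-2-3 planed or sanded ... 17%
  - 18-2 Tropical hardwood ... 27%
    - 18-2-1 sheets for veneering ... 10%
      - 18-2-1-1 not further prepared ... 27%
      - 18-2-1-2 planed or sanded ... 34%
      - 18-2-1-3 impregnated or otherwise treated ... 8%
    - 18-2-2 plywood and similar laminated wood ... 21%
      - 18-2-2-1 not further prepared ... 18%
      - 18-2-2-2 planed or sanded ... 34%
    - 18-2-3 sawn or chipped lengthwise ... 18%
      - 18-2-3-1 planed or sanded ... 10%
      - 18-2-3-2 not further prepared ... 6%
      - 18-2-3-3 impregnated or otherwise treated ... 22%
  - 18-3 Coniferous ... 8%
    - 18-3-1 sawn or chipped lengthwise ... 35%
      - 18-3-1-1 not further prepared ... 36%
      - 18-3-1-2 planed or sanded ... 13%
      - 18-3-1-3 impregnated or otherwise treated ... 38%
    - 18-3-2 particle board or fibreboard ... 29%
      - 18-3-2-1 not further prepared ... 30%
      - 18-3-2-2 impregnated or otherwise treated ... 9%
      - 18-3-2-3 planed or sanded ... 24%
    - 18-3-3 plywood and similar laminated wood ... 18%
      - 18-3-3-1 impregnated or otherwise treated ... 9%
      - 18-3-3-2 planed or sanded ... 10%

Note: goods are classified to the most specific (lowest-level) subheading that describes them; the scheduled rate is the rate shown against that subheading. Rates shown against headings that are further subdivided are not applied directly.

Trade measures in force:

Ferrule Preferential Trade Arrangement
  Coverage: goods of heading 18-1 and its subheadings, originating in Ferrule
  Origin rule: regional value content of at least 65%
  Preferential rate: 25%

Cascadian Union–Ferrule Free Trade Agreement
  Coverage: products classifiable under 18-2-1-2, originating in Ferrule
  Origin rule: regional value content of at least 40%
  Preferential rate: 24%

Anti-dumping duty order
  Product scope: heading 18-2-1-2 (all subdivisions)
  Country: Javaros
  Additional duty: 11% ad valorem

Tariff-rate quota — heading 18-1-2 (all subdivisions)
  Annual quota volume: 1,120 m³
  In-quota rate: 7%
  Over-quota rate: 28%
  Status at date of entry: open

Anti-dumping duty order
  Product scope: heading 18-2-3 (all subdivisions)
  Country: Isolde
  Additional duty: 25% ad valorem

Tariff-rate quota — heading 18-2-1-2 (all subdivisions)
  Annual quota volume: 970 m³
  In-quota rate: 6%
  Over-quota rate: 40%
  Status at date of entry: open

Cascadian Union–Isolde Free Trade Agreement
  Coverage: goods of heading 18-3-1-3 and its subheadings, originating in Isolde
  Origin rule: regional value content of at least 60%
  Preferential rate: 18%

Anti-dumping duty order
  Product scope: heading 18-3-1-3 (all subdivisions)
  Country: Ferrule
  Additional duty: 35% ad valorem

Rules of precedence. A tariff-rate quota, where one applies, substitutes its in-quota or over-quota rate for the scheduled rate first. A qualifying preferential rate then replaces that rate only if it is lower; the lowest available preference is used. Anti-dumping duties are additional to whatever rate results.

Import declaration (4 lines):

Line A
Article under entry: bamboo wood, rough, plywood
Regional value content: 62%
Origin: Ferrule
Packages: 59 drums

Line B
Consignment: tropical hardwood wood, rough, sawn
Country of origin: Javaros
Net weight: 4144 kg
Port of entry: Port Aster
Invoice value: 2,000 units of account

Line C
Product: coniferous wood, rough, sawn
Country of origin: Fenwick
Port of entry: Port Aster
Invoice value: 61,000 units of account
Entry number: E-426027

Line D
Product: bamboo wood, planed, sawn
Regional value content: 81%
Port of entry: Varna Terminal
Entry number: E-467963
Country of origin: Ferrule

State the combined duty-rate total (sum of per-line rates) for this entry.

Line A: bamboo → 18-1; plywood → 18-1-1; rough → 18-1-1-2. Scheduled 8%. Ferrule agreement on 18-1: RVC < 65%; Ferrule agreement on 18-2-1-2: 18-1-1-2 not covered. → 8%.
Line B: tropical hardwood → 18-2; sawn → 18-2-3; rough → 18-2-3-2. Scheduled 6%. No special measure applies. → 6%.
Line C: coniferous → 18-3; sawn → 18-3-1; rough → 18-3-1-1. Scheduled 36%. No special measure applies. → 36%.
Line D: bamboo → 18-1; sawn → 18-1-2; planed → 18-1-2-3. Scheduled 17%. quota on 18-1-2 open → in-quota 7%; Ferrule agreement on 18-1: RVC ≥ 65% → 25% available; Ferrule agreement on 18-2-1-2: 18-1-2-3 not covered; preference 25% not lower than 7% → no reduction. → 7%.
Sum: 8% + 6% + 36% + 7% = 57%.

57%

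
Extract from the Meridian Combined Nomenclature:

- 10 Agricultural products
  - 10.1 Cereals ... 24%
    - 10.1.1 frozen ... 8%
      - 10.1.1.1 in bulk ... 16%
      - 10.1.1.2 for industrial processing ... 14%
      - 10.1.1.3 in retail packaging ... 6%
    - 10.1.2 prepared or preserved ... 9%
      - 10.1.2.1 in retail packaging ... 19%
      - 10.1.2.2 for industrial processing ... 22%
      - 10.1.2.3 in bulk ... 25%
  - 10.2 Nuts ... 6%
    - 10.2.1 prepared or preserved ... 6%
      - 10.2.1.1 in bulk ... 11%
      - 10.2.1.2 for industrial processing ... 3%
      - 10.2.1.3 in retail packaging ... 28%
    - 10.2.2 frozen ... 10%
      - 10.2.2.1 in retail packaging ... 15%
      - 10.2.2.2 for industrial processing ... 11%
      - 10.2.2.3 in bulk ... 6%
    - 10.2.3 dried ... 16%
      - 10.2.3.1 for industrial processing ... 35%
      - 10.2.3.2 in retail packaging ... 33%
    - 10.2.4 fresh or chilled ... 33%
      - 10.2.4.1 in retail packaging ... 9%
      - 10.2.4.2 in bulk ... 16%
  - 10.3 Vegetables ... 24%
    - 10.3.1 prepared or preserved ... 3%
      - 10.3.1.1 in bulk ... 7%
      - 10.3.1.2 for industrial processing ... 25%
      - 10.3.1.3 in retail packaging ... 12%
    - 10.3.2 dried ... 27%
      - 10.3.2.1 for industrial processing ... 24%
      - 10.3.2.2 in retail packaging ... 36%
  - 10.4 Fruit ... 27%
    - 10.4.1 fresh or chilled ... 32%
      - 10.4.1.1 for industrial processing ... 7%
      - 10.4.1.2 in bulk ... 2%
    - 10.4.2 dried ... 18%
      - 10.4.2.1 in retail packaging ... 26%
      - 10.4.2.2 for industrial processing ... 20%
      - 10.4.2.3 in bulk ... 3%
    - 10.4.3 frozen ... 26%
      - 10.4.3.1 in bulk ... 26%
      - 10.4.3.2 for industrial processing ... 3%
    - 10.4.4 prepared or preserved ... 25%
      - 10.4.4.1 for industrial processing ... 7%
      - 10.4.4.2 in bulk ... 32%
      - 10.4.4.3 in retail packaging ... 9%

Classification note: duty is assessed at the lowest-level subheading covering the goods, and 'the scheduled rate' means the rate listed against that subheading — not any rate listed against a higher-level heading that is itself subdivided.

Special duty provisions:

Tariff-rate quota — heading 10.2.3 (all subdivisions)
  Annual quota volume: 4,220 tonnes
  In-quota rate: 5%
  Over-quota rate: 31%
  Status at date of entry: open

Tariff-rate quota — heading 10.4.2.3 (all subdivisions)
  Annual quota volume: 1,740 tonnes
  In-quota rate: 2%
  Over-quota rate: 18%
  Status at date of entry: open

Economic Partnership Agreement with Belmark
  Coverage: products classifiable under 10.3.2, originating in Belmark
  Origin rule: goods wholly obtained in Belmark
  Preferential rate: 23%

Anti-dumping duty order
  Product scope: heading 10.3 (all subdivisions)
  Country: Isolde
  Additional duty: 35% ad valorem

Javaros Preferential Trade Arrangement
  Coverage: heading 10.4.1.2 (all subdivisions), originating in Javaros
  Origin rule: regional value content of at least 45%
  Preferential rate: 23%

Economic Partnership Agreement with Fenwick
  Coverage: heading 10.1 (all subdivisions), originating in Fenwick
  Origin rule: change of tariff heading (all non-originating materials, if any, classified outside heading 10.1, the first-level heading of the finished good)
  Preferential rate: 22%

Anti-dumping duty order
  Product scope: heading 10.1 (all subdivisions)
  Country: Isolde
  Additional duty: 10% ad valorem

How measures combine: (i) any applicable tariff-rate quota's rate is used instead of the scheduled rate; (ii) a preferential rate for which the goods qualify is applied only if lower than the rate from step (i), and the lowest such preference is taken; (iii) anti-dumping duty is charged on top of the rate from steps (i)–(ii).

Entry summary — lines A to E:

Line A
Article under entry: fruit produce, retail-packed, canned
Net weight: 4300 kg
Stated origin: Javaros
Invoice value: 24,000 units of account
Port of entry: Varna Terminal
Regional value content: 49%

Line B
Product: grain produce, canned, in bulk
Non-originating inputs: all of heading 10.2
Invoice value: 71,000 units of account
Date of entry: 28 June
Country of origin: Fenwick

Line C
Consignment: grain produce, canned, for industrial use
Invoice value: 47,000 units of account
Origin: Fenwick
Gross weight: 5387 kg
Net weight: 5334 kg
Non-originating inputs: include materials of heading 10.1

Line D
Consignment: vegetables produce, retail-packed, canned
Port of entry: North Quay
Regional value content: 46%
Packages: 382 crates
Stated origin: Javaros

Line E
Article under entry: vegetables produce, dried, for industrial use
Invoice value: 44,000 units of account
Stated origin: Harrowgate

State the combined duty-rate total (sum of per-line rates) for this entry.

Line A: fruit → 10.4; canned → 10.4.4; retail-packed → 10.4.4.3. Scheduled 9%. Javaros agreement on 10.4.1.2: 10.4.4.3 not covered. → 9%.
Line B: grain → 10.1; canned → 10.1.2; in bulk → 10.1.2.3. Scheduled 25%. Fenwick agreement on 10.1: CTH met → 22% available; preferential 22%. → 22%.
Line C: grain → 10.1; canned → 10.1.2; for industrial use → 10.1.2.2. Scheduled 22%. Fenwick agreement on 10.1: CTH not met. → 22%.
Line D: vegetables → 10.3; canned → 10.3.1; retail-packed → 10.3.1.3. Scheduled 12%. Javaros agreement on 10.4.1.2: 10.3.1.3 not covered. → 12%.
Line E: vegetables → 10.3; dried → 10.3.2; for industrial use → 10.3.2.1. Scheduled 24%. No special measure applies. → 24%.
Sum: 9% + 22% + 22% + 12% + 24% = 89%.

89%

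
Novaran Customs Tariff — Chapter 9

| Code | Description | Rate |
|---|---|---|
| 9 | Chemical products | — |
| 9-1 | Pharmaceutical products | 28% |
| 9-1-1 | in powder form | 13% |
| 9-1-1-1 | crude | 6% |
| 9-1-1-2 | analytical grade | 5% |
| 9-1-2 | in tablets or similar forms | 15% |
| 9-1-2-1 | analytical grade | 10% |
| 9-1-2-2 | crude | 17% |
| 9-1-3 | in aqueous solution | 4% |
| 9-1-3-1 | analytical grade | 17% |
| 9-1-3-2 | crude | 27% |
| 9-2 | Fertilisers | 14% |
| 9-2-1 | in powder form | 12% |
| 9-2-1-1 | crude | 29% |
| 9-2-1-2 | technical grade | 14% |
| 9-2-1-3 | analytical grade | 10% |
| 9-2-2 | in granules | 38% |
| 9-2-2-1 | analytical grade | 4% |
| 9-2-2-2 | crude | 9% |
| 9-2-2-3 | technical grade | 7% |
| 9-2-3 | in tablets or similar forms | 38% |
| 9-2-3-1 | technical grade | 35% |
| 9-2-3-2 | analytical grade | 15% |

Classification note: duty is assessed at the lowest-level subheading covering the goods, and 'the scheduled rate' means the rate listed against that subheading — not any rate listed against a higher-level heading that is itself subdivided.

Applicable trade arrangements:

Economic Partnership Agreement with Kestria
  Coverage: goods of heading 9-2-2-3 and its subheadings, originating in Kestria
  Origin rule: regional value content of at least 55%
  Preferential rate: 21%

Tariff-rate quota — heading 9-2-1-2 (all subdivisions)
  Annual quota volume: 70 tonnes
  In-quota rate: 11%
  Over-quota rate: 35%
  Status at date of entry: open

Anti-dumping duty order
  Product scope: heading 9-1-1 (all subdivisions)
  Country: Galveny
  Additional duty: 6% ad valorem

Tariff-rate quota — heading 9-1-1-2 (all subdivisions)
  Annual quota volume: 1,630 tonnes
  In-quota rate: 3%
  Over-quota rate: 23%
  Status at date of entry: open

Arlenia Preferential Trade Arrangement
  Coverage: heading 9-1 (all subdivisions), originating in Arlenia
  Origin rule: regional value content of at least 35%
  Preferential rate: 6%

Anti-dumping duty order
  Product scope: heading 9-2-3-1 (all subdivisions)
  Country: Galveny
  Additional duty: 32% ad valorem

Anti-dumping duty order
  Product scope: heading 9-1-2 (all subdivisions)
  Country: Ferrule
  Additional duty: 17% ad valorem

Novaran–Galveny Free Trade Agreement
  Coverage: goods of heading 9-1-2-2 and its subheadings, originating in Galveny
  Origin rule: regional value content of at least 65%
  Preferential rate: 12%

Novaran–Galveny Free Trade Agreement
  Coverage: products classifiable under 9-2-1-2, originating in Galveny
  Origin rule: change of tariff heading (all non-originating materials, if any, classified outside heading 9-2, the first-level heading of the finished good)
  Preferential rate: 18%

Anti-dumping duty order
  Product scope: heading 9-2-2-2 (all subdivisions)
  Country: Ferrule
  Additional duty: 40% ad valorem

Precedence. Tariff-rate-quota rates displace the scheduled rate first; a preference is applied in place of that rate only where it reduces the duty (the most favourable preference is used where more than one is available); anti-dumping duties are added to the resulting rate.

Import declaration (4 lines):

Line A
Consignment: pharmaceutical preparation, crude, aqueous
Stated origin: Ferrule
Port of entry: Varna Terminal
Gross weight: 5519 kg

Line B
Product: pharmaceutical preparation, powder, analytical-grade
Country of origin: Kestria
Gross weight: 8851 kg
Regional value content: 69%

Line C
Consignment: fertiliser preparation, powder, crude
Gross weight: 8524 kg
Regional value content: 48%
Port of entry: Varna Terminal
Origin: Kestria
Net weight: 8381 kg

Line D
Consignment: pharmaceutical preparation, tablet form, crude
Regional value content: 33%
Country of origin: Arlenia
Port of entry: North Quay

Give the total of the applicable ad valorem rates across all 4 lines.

76%

Line A: pharmaceutical → 9-1; aqueous → 9-1-3; crude → 9-1-3-2. Scheduled 27%. No special measure applies. → 27%.
Line B: pharmaceutical → 9-1; powder → 9-1-1; analytical-grade → 9-1-1-2. Scheduled 5%. quota on 9-1-1-2 open → in-quota 3%; Kestria agreement on 9-2-2-3: 9-1-1-2 not covered. → 3%.
Line C: fertiliser → 9-2; powder → 9-2-1; crude → 9-2-1-1. Scheduled 29%. Kestria agreement on 9-2-2-3: 9-2-1-1 not covered. → 29%.
Line D: pharmaceutical → 9-1; tablet form → 9-1-2; crude → 9-1-2-2. Scheduled 17%. Arlenia agreement on 9-1: RVC < 35%. → 17%.
Sum: 27% + 3% + 29% + 17% = 76%.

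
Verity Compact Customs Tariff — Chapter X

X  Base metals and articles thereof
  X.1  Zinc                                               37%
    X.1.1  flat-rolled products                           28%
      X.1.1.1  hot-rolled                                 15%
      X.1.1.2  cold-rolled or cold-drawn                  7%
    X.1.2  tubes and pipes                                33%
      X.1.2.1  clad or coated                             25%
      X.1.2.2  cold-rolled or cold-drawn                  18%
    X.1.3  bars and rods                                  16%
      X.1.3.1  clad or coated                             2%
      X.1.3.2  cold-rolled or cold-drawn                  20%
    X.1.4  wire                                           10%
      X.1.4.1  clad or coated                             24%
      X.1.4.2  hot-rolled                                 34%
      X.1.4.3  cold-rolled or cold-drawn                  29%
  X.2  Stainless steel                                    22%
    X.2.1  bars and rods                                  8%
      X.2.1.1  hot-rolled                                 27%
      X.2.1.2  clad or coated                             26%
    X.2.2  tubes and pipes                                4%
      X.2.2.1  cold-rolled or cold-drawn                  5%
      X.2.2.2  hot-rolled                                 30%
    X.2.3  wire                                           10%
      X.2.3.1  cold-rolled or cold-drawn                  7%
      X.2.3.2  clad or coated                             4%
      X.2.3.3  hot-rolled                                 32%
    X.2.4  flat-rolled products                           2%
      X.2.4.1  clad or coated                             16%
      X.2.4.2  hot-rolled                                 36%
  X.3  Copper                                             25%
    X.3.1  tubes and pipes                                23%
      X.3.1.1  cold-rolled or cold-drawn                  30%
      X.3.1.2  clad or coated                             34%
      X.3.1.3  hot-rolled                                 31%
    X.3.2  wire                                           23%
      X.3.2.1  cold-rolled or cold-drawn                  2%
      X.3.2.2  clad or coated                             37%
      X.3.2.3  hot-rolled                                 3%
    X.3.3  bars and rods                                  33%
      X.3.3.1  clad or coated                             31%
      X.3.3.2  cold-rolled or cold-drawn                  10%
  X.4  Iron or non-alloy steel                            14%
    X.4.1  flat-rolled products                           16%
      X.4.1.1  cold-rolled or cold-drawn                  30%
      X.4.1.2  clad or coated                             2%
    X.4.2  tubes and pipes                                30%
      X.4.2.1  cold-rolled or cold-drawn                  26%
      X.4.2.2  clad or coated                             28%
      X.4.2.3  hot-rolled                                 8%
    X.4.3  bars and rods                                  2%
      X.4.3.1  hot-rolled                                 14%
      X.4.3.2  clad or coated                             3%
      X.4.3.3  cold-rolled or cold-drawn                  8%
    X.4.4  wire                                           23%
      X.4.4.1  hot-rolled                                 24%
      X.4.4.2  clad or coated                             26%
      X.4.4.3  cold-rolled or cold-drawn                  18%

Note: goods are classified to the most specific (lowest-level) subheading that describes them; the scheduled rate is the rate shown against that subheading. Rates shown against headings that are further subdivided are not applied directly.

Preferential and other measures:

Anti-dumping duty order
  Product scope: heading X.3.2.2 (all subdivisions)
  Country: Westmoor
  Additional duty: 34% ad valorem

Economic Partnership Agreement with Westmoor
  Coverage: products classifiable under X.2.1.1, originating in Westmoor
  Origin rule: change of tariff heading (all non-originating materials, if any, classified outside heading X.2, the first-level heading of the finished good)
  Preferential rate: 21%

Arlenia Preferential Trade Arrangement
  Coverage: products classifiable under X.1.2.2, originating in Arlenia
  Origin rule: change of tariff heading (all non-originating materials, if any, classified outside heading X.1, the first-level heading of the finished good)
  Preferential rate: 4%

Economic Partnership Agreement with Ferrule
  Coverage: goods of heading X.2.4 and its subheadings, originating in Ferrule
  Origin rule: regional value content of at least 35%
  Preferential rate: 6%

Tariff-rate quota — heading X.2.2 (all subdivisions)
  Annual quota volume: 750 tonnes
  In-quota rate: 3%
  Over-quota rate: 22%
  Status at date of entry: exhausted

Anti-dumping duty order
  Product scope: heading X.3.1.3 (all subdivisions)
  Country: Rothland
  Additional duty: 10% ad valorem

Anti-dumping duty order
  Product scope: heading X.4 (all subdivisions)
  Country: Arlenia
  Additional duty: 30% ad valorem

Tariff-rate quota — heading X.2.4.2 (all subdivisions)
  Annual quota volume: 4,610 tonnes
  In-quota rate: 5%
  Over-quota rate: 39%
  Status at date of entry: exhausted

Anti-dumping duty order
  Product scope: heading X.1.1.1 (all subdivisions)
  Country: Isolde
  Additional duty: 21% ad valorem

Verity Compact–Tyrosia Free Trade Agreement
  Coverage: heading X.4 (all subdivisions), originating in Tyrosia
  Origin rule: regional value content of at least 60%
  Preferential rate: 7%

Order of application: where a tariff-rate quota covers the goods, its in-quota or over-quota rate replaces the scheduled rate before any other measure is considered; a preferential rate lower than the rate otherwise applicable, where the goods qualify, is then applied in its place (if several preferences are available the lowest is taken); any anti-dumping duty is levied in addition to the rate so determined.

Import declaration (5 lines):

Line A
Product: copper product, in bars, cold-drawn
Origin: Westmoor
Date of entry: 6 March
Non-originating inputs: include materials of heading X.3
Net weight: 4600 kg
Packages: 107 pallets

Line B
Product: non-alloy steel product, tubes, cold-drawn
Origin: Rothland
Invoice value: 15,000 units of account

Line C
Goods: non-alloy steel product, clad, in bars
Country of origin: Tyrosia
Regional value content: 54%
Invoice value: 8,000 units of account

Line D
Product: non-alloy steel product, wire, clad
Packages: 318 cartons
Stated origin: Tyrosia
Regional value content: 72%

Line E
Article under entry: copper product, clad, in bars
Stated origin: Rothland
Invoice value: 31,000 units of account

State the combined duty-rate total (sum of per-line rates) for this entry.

Line A: copper → X.3; in bars → X.3.3; cold-drawn → X.3.3.2. Scheduled 10%. Westmoor agreement on X.2.1.1: X.3.3.2 not covered. → 10%.
Line B: non-alloy steel → X.4; tubes → X.4.2; cold-drawn → X.4.2.1. Scheduled 26%. No special measure applies. → 26%.
Line C: non-alloy steel → X.4; in bars → X.4.3; clad → X.4.3.2. Scheduled 3%. Tyrosia agreement on X.4: RVC < 60%. → 3%.
Line D: non-alloy steel → X.4; wire → X.4.4; clad → X.4.4.2. Scheduled 26%. Tyrosia agreement on X.4: RVC ≥ 60% → 7% available; preferential 7%. → 7%.
Line E: copper → X.3; in bars → X.3.3; clad → X.3.3.1. Scheduled 31%. No special measure applies. → 31%.
Sum: 10% + 26% + 3% + 7% + 31% = 77%.

77%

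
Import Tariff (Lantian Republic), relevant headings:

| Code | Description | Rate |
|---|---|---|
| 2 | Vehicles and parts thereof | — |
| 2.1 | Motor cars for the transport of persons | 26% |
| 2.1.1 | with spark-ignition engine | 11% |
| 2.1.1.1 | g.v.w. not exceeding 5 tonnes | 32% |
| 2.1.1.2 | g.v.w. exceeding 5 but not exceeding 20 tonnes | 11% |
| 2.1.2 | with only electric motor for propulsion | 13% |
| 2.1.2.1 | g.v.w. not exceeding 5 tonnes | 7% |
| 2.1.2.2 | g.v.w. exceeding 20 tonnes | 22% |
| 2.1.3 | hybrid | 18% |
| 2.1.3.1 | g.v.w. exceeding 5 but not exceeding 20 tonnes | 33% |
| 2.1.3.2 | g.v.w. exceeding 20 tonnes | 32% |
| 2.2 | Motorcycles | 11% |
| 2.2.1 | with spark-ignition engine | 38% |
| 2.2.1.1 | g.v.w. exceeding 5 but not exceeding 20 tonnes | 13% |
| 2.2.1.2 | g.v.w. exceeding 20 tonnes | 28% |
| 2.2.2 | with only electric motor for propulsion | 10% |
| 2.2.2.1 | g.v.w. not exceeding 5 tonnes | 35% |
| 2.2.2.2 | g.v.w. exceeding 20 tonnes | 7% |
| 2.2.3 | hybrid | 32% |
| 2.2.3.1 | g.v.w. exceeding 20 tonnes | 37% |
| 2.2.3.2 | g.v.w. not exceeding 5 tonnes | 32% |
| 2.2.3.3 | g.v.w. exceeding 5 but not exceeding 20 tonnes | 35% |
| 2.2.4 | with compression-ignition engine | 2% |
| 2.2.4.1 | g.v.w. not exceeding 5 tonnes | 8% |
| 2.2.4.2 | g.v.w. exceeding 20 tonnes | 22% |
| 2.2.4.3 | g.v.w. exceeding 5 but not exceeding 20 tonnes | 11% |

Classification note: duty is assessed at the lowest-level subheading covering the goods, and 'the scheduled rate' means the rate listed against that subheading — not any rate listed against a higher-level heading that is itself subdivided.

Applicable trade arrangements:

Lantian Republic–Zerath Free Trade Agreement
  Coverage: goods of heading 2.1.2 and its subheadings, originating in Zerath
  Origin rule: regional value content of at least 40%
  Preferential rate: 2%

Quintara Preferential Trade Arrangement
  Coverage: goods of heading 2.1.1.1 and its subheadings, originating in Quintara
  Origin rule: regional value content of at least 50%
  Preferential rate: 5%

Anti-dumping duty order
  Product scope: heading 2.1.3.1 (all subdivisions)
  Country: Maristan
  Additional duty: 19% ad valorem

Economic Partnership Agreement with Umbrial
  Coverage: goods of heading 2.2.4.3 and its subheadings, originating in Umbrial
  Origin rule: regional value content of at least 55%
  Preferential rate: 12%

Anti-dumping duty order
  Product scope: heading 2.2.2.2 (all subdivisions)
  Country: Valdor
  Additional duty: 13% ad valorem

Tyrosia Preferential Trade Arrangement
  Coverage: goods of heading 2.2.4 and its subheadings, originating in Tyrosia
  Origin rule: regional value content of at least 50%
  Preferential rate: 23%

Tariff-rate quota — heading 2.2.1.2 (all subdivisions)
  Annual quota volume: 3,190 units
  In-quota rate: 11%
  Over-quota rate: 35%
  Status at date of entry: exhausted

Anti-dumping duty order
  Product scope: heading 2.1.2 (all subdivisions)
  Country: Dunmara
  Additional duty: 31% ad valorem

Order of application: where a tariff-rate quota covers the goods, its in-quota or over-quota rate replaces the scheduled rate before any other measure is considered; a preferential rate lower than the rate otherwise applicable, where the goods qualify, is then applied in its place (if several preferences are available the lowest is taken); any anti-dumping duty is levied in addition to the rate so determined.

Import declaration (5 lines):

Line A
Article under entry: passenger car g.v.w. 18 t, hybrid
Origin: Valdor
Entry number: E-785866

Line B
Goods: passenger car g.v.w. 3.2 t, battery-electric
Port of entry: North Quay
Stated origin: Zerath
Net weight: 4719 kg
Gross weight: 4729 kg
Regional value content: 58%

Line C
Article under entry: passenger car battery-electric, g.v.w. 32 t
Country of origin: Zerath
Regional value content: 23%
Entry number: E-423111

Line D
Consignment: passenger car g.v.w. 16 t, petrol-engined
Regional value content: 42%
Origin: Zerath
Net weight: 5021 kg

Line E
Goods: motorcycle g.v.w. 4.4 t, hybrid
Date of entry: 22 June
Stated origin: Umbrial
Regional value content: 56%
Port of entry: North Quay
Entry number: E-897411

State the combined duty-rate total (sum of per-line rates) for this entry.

100%

Line A: passenger car → 2.1; hybrid → 2.1.3; g.v.w. 18 t → 2.1.3.1. Scheduled 33%. No special measure applies. → 33%.
Line B: passenger car → 2.1; battery-electric → 2.1.2; g.v.w. 3.2 t → 2.1.2.1. Scheduled 7%. Zerath agreement on 2.1.2: RVC ≥ 40% → 2% available; preferential 2%. → 2%.
Line C: passenger car → 2.1; battery-electric → 2.1.2; g.v.w. 32 t → 2.1.2.2. Scheduled 22%. Zerath agreement on 2.1.2: RVC < 40%. → 22%.
Line D: passenger car → 2.1; petrol-engined → 2.1.1; g.v.w. 16 t → 2.1.1.2. Scheduled 11%. Zerath agreement on 2.1.2: 2.1.1.2 not covered. → 11%.
Line E: motorcycle → 2.2; hybrid → 2.2.3; g.v.w. 4.4 t → 2.2.3.2. Scheduled 32%. Umbrial agreement on 2.2.4.3: 2.2.3.2 not covered. → 32%.
Sum: 33% + 2% + 22% + 11% + 32% = 100%.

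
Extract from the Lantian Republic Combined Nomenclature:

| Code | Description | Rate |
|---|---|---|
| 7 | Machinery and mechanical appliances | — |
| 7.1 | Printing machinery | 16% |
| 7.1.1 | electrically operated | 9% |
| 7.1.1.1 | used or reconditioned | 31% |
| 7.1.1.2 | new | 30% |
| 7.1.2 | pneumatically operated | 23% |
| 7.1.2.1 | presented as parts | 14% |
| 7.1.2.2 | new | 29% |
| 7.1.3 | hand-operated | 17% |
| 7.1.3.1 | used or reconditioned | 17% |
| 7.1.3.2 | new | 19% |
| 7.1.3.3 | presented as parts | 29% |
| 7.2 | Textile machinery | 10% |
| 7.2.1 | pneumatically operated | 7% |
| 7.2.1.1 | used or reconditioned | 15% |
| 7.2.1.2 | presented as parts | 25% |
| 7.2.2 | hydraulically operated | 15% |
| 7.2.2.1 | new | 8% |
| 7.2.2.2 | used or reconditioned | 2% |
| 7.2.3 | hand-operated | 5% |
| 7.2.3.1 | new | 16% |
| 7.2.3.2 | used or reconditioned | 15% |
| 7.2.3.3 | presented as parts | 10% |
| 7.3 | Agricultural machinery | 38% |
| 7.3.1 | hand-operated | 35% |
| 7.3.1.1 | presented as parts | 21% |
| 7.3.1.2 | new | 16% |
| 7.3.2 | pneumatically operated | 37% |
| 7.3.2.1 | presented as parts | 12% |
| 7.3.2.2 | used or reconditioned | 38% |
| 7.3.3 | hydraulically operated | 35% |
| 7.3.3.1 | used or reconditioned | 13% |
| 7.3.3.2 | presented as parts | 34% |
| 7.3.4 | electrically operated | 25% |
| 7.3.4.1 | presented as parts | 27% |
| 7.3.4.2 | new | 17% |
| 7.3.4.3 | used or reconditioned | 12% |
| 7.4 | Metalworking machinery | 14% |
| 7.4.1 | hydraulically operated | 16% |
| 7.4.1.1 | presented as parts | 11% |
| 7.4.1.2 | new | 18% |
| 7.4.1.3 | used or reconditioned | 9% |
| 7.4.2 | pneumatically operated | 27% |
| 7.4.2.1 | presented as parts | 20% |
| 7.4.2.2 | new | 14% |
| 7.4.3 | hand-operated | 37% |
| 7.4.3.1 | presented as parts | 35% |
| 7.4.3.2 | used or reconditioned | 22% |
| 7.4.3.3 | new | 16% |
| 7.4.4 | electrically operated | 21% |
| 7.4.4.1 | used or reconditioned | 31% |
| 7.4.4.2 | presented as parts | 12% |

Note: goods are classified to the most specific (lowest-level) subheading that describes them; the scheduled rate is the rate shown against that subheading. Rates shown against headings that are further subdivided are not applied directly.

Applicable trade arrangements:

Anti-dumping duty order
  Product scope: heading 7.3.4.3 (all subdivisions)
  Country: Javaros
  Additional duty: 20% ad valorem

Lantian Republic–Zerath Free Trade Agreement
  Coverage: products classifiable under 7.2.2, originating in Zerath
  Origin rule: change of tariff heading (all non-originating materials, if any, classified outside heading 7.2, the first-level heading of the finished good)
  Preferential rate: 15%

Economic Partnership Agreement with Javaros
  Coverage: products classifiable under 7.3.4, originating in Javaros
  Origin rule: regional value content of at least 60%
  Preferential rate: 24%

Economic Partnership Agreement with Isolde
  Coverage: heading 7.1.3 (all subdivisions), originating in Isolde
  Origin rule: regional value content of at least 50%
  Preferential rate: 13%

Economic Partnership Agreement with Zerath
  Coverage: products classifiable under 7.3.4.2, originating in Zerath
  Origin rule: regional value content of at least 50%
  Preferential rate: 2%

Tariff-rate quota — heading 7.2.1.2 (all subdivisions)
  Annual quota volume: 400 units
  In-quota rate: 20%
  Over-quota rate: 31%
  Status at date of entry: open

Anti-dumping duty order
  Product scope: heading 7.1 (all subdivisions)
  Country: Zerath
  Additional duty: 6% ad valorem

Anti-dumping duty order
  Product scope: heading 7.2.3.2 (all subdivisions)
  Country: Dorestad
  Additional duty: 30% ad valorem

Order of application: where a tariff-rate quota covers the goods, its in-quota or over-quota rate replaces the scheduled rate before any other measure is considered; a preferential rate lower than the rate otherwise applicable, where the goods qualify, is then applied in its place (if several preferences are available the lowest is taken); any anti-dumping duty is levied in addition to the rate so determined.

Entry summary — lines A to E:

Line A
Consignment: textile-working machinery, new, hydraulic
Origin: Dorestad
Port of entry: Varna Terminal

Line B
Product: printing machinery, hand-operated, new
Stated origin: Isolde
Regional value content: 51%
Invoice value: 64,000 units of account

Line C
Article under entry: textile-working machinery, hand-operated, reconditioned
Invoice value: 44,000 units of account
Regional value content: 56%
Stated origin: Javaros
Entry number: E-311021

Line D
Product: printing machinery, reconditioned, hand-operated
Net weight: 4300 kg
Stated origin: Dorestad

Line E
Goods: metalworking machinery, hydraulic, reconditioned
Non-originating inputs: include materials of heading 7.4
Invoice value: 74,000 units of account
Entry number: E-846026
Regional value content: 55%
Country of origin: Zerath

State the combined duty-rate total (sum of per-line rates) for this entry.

Line A: textile-working → 7.2; hydraulic → 7.2.2; new → 7.2.2.1. Scheduled 8%. No special measure applies. → 8%.
Line B: printing → 7.1; hand-operated → 7.1.3; new → 7.1.3.2. Scheduled 19%. Isolde agreement on 7.1.3: RVC ≥ 50% → 13% available; preferential 13%. → 13%.
Line C: textile-working → 7.2; hand-operated → 7.2.3; reconditioned → 7.2.3.2. Scheduled 15%. Javaros agreement on 7.3.4: 7.2.3.2 not covered. → 15%.
Line D: printing → 7.1; hand-operated → 7.1.3; reconditioned → 7.1.3.1. Scheduled 17%. No special measure applies. → 17%.
Line E: metalworking → 7.4; hydraulic → 7.4.1; reconditioned → 7.4.1.3. Scheduled 9%. Zerath agreement on 7.2.2: 7.4.1.3 not covered; Zerath agreement on 7.3.4.2: 7.4.1.3 not covered. → 9%.
Sum: 8% + 13% + 15% + 17% + 9% = 62%.

62%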